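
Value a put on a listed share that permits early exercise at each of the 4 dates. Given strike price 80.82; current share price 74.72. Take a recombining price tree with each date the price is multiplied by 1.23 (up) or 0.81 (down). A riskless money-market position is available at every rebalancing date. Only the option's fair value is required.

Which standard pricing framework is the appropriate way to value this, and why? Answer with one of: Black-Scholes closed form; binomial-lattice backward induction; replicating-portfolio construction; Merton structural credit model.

Key observation: with exercise allowed before expiry on a discrete up/down model (4 steps from spot 74.72), the strike-80.82 put's value must be rolled back through the tree testing early exercise at each node.

framework: binomial-lattice backward induction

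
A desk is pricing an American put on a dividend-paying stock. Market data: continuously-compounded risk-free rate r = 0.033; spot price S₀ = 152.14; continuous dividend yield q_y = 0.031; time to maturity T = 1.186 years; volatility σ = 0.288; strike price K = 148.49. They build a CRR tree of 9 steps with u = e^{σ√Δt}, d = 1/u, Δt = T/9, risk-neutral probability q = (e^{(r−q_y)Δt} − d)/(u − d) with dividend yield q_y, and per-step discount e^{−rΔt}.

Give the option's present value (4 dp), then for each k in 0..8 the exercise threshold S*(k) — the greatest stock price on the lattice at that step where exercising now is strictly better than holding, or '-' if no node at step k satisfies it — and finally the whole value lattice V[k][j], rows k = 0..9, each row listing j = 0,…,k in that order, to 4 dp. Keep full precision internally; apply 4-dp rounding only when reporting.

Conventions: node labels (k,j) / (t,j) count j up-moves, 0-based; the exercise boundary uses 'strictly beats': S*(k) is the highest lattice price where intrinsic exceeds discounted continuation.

price = 16.7932
boundary = - - - - - 90.2031 100.1442 111.1809 123.4339
tree:
16.7932
22.8511 10.2557
30.2738 14.8614 5.2622
38.9314 20.9881 8.2299 2.0322
48.4613 28.7615 12.5939 3.4848 0.4463
58.2869 38.0522 18.7627 5.8953 0.8541 0.0000
67.2412 48.3458 27.0308 9.8017 1.6344 0.0000 0.0000
75.3066 58.2869 37.3091 15.9251 3.1276 0.0000 0.0000 0.0000
82.5714 67.2412 48.3458 25.0561 5.9849 0.0000 0.0000 0.0000 0.0000
89.1150 75.3066 58.2869 37.3091 11.4526 0.0000 0.0000 0.0000 0.0000 0.0000

Δt=0.13178, u=1.11021, d=0.90073, q=0.47515, disc=e^(-rΔt)=0.99566
k=9 terminal: V=max(K-S,0) → 89.1150 75.3066 58.2869 37.3091 11.4526 0.0000 0.0000 0.0000 0.0000 0.0000
k=8: j=0 S=65.9186 intr=82.5714 cont=82.1958 V=82.5714[EX]; j=1 S=81.2488 intr=67.2412 cont=66.9281 V=67.2412[EX]; j=2 S=100.1442 intr=48.3458 cont=48.1097 V=48.3458[EX]; j=3 S=123.4339 intr=25.0561 cont=24.9149 V=25.0561[EX]; j=4 S=152.1400 intr=0.0000 cont=5.9849 V=5.9849[hold]; j=5 S=187.5220 intr=0.0000 cont=0.0000 V=0.0000[hold]; j=6 S=231.1325 intr=0.0000 cont=0.0000 V=0.0000[hold]; j=7 S=284.8851 intr=0.0000 cont=0.0000 V=0.0000[hold]; j=8 S=351.1386 intr=0.0000 cont=0.0000 V=0.0000[hold]  S*(8)=123.4339
k=7: j=0 S=73.1834 intr=75.3066 cont=74.9606 V=75.3066[EX]; j=1 S=90.2031 intr=58.2869 cont=58.0103 V=58.2869[EX]; j=2 S=111.1809 intr=37.3091 cont=37.1180 V=37.3091[EX]; j=3 S=137.0374 intr=11.4526 cont=15.9251 V=15.9251[hold]; j=4 S=168.9071 intr=0.0000 cont=3.1276 V=3.1276[hold]; j=5 S=208.1884 intr=0.0000 cont=0.0000 V=0.0000[hold]; j=6 S=256.6052 intr=0.0000 cont=0.0000 V=0.0000[hold]; j=7 S=316.2818 intr=0.0000 cont=0.0000 V=0.0000[hold]  S*(7)=111.1809
k=6: j=0 S=81.2488 intr=67.2412 cont=66.9281 V=67.2412[EX]; j=1 S=100.1442 intr=48.3458 cont=48.1097 V=48.3458[EX]; j=2 S=123.4339 intr=25.0561 cont=27.0308 V=27.0308[hold]; j=3 S=152.1400 intr=0.0000 cont=9.8017 V=9.8017[hold]; j=4 S=187.5220 intr=0.0000 cont=1.6344 V=1.6344[hold]; j=5 S=231.1325 intr=0.0000 cont=0.0000 V=0.0000[hold]; j=6 S=284.8851 intr=0.0000 cont=0.0000 V=0.0000[hold]  S*(6)=100.1442
k=5: j=0 S=90.2031 intr=58.2869 cont=58.0103 V=58.2869[EX]; j=1 S=111.1809 intr=37.3091 cont=38.0522 V=38.0522[hold]; j=2 S=137.0374 intr=11.4526 cont=18.7627 V=18.7627[hold]; j=3 S=168.9071 intr=0.0000 cont=5.8953 V=5.8953[hold]; j=4 S=208.1884 intr=0.0000 cont=0.8541 V=0.8541[hold]; j=5 S=256.6052 intr=0.0000 cont=0.0000 V=0.0000[hold]  S*(5)=90.2031
k=4: j=0 S=100.1442 intr=48.3458 cont=48.4613 V=48.4613[hold]; j=1 S=123.4339 intr=25.0561 cont=28.7615 V=28.7615[hold]; j=2 S=152.1400 intr=0.0000 cont=12.5939 V=12.5939[hold]; j=3 S=187.5220 intr=0.0000 cont=3.4848 V=3.4848[hold]; j=4 S=231.1325 intr=0.0000 cont=0.4463 V=0.4463[hold]  S*(4)=-
k=3: j=0 S=111.1809 intr=37.3091 cont=38.9314 V=38.9314[hold]; j=1 S=137.0374 intr=11.4526 cont=20.9881 V=20.9881[hold]; j=2 S=168.9071 intr=0.0000 cont=8.2299 V=8.2299[hold]; j=3 S=208.1884 intr=0.0000 cont=2.0322 V=2.0322[hold]  S*(3)=-
k=2: j=0 S=123.4339 intr=25.0561 cont=30.2738 V=30.2738[hold]; j=1 S=152.1400 intr=0.0000 cont=14.8614 V=14.8614[hold]; j=2 S=187.5220 intr=0.0000 cont=5.2622 V=5.2622[hold]  S*(2)=-
k=1: j=0 S=137.0374 intr=11.4526 cont=22.8511 V=22.8511[hold]; j=1 S=168.9071 intr=0.0000 cont=10.2557 V=10.2557[hold]  S*(1)=-
k=0: j=0 S=152.1400 intr=0.0000 cont=16.7932 V=16.7932[hold]  S*(0)=-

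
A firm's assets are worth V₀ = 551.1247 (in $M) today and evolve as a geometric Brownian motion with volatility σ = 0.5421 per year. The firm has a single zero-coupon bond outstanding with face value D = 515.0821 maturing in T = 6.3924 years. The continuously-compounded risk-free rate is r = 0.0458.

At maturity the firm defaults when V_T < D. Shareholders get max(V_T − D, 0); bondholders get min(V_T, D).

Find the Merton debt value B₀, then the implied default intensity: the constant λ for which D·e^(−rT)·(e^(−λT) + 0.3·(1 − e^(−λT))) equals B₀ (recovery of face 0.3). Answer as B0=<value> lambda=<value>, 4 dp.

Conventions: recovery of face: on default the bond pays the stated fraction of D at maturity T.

Equity is a call on the firm's assets struck at D = 515.0821:
d₁ = [ln(V₀/D) + (r + σ²/2)T] / (σ√T)
   = [ln(551.1247/515.0821) + (0.0458 + 0.5·0.5421²)·6.3924] / (0.5421·√6.3924)
   = [0.067635 + 1.232047] / 1.370602 = 0.948256
d₂ = d₁ − σ√T = 0.948256 − 1.370602 = -0.422346
N(d₁) = 0.828500,  N(d₂) = 0.336386,  e^(−rT) = 0.746192
E₀ = V₀·N(d₁) − D·e^(−rT)·N(d₂)
   = 551.1247·0.828500 − 515.0821·0.746192·0.336386 = 327.316903
B₀ = V₀ − E₀ = 551.1247 − 327.316903 = 223.807797
e^(−λT) = (B₀·e^(rT)/D − 0.3)/(1 − 0.3) = (223.8078·1.340137/515.0821 − 0.3)/0.7 = 0.40328801
λ = −ln(0.40328801)/6.3924 = 0.142060

B0=223.8078 lambda=0.1421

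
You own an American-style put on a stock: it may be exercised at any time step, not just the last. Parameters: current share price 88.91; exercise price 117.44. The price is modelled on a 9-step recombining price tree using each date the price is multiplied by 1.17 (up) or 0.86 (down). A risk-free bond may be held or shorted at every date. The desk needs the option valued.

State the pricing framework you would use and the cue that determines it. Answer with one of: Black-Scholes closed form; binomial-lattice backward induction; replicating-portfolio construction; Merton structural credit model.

Key observation: an American put (K = 117.44, S₀ = 88.91) on a 9-date tree has no closed form — the optimal stopping decision is embedded and must be resolved recursively from expiry.

framework: binomial-lattice backward induction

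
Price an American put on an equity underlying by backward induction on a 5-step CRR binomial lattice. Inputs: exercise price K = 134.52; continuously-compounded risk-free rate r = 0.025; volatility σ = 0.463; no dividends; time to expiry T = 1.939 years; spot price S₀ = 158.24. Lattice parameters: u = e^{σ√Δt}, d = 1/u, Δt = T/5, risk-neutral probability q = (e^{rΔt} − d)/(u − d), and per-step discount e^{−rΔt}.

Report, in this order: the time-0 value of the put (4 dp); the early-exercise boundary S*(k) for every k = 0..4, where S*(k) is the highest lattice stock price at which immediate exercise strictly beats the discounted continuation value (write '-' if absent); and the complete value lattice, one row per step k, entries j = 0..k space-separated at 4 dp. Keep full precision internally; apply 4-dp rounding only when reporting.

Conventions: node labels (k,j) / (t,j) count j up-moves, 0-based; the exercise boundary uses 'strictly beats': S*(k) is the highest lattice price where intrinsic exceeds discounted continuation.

Δt=0.38780  u=1.33419  d=0.74952  q=0.44508  discount=0.99035
step 5 (expiry): payoffs max(K−S,0) = 97.0897 67.8915 15.9165 0.0000 0.0000 0.0000
step 4: (k=4,j=0): S=49.9392, K−S=84.5808, hold=83.2829 ⇒ V=84.5808 exercise | (k=4,j=1): S=88.8953, K−S=45.6247, hold=44.3268 ⇒ V=45.6247 exercise | (k=4,j=2): S=158.2400, K−S=0.0000, hold=8.7472 ⇒ V=8.7472 continue | (k=4,j=3): S=281.6785, K−S=0.0000, hold=0.0000 ⇒ V=0.0000 continue | (k=4,j=4): S=501.4078, K−S=0.0000, hold=0.0000 ⇒ V=0.0000 continue  boundary S*=88.8953
step 3: (k=3,j=0): S=66.6285, K−S=67.8915, hold=66.5936 ⇒ V=67.8915 exercise | (k=3,j=1): S=118.6035, K−S=15.9165, hold=28.9296 ⇒ V=28.9296 continue | (k=3,j=2): S=211.1227, K−S=0.0000, hold=4.8072 ⇒ V=4.8072 continue | (k=3,j=3): S=375.8135, K−S=0.0000, hold=0.0000 ⇒ V=0.0000 continue  boundary S*=66.6285
step 2: (k=2,j=0): S=88.8953, K−S=45.6247, hold=50.0628 ⇒ V=50.0628 continue | (k=2,j=1): S=158.2400, K−S=0.0000, hold=18.0178 ⇒ V=18.0178 continue | (k=2,j=2): S=281.6785, K−S=0.0000, hold=2.6419 ⇒ V=2.6419 continue  boundary S*=-
step 1: (k=1,j=0): S=118.6035, K−S=15.9165, hold=35.4549 ⇒ V=35.4549 continue | (k=1,j=1): S=211.1227, K−S=0.0000, hold=11.0665 ⇒ V=11.0665 continue  boundary S*=-
step 0: (k=0,j=0): S=158.2400, K−S=0.0000, hold=24.3629 ⇒ V=24.3629 continue  boundary S*=-

price = 24.3629
boundary = - - - 66.6285 88.8953
tree:
24.3629
35.4549 11.0665
50.0628 18.0178 2.6419
67.8915 28.9296 4.8072 0.0000
84.5808 45.6247 8.7472 0.0000 0.0000
97.0897 67.8915 15.9165 0.0000 0.0000 0.0000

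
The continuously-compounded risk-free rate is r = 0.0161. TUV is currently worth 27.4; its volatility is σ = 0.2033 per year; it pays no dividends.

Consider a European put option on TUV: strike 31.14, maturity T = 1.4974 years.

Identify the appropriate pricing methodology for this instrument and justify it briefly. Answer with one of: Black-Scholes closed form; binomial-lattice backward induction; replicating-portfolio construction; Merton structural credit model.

framework: Black-Scholes closed form

Key observation: with TUV following a GBM at constant σ and r, the European put struck at 31.14 prices in closed form — nothing here needs a stepwise model or a balance sheet.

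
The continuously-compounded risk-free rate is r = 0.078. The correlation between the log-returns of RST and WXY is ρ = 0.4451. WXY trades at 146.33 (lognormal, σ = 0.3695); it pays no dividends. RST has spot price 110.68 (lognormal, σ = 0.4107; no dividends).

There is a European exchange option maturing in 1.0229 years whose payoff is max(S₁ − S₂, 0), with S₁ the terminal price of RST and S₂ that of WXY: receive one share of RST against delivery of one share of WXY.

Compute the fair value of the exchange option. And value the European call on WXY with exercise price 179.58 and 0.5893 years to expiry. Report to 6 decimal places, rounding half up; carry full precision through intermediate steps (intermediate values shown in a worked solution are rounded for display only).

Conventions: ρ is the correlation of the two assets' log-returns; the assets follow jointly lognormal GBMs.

exchange price = 7.890296
price(WXY call K=179.58) = 8.044222

σ_eff = √(σ₁² + σ₂² − 2ρσ₁σ₂) = √(0.4107² + 0.3695² − 2·0.4451·0.4107·0.3695) = 0.412448
d₁ = (ln(S₁/S₂) + (q₂ − q₁ + σ_eff²/2)T) / (σ_eff√T) = (ln(110.68/146.33) + (0.0 − 0.0 + 0.085057)·1.0229) / 0.417144 = -0.460792
d₂ = d₁ − σ_eff√T = -0.460792 − 0.417144 = -0.877936
N(d₁) = 0.322474,  N(d₂) = 0.189989
V = S₁·e^{−q₁T}·N(d₁) − S₂·e^{−q₂T}·N(d₂) = 35.691425 − 27.801129 = 7.890296
[vanilla: WXY call K=179.58]
σ√T = 0.3695·√0.5893 = 0.283650
d₁ = (ln(S/K) + (r+σ²/2)T) / (σ√T) = (ln(146.33/179.58) + (0.078+0.3695²/2)·0.5893) / 0.283650 = (-0.204756 + 0.086194) / 0.283650 = -0.417989
d₂ = d₁ − σ√T = -0.417989 − 0.283650 = -0.701638
e^{−rT} = 0.955075
N(d₁) = 0.337978,  N(d₂) = 0.241452
price = S·N(d₁) − K·e^{−rT}·N(d₂) = 49.456285 − 41.412063 = 8.044222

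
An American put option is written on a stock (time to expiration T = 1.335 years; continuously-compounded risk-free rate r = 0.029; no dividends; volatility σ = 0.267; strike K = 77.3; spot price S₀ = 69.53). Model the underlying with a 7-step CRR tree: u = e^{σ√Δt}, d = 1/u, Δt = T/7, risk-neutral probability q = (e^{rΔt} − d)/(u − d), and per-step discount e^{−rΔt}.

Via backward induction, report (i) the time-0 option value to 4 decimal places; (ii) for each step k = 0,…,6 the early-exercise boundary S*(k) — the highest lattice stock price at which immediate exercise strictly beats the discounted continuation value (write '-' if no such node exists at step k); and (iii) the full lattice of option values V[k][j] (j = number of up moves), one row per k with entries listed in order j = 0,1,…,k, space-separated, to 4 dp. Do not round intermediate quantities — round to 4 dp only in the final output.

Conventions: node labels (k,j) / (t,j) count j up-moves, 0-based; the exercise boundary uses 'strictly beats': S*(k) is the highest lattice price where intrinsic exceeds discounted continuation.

price = 11.8184
boundary = - - 55.0673 49.0066 55.0673 61.8775 69.5300
tree:
11.8184
16.5226 7.1442
22.2327 10.8734 3.4138
28.2934 15.9318 5.8267 0.9865
33.6871 22.2327 9.6723 1.9628 0.0000
38.4871 28.2934 15.4225 3.9052 0.0000 0.0000
42.7589 33.6871 22.2327 7.7700 0.0000 0.0000 0.0000
46.5604 38.4871 28.2934 15.4225 0.0000 0.0000 0.0000 0.0000

params: Δt=0.19071 u=1.12367 d=0.88994 q=0.49461 e^(-rΔt)=0.99448
t_7 payoffs: 46.5604 38.4871 28.2934 15.4225 0.0000 0.0000 0.0000 0.0000
t_6: node(6,0) S=34.5411 payoff=42.7589 vs cont=42.3325 → 42.7589 [stop]  node(6,1) S=43.6129 payoff=33.6871 vs cont=33.2607 → 33.6871 [stop]  node(6,2) S=55.0673 payoff=22.2327 vs cont=21.8064 → 22.2327 [stop]  node(6,3) S=69.5300 payoff=7.7700 vs cont=7.7514 → 7.7700 [stop]  node(6,4) S=87.7911 payoff=0.0000 vs cont=0.0000 → 0.0000 [wait]  node(6,5) S=110.8483 payoff=0.0000 vs cont=0.0000 → 0.0000 [wait]  node(6,6) S=139.9612 payoff=0.0000 vs cont=0.0000 → 0.0000 [wait]  ⇒ S*(6)=69.5300
t_5: node(5,0) S=38.8129 payoff=38.4871 vs cont=38.0608 → 38.4871 [stop]  node(5,1) S=49.0066 payoff=28.2934 vs cont=27.8671 → 28.2934 [stop]  node(5,2) S=61.8775 payoff=15.4225 vs cont=14.9961 → 15.4225 [stop]  node(5,3) S=78.1289 payoff=0.0000 vs cont=3.9052 → 3.9052 [wait]  node(5,4) S=98.6484 payoff=0.0000 vs cont=0.0000 → 0.0000 [wait]  node(5,5) S=124.5571 payoff=0.0000 vs cont=0.0000 → 0.0000 [wait]  ⇒ S*(5)=61.8775
t_4: node(4,0) S=43.6129 payoff=33.6871 vs cont=33.2607 → 33.6871 [stop]  node(4,1) S=55.0673 payoff=22.2327 vs cont=21.8064 → 22.2327 [stop]  node(4,2) S=69.5300 payoff=7.7700 vs cont=9.6723 → 9.6723 [wait]  node(4,3) S=87.7911 payoff=0.0000 vs cont=1.9628 → 1.9628 [wait]  node(4,4) S=110.8483 payoff=0.0000 vs cont=0.0000 → 0.0000 [wait]  ⇒ S*(4)=55.0673
t_3: node(3,0) S=49.0066 payoff=28.2934 vs cont=27.8671 → 28.2934 [stop]  node(3,1) S=61.8775 payoff=15.4225 vs cont=15.9318 → 15.9318 [wait]  node(3,2) S=78.1289 payoff=0.0000 vs cont=5.8267 → 5.8267 [wait]  node(3,3) S=98.6484 payoff=0.0000 vs cont=0.9865 → 0.9865 [wait]  ⇒ S*(3)=49.0066
t_2: node(2,0) S=55.0673 payoff=22.2327 vs cont=22.0569 → 22.2327 [stop]  node(2,1) S=69.5300 payoff=7.7700 vs cont=10.8734 → 10.8734 [wait]  node(2,2) S=87.7911 payoff=0.0000 vs cont=3.4138 → 3.4138 [wait]  ⇒ S*(2)=55.0673
t_1: node(1,0) S=61.8775 payoff=15.4225 vs cont=16.5226 → 16.5226 [wait]  node(1,1) S=78.1289 payoff=0.0000 vs cont=7.1442 → 7.1442 [wait]  ⇒ S*(1)=-
t_0: node(0,0) S=69.5300 payoff=7.7700 vs cont=11.8184 → 11.8184 [wait]  ⇒ S*(0)=-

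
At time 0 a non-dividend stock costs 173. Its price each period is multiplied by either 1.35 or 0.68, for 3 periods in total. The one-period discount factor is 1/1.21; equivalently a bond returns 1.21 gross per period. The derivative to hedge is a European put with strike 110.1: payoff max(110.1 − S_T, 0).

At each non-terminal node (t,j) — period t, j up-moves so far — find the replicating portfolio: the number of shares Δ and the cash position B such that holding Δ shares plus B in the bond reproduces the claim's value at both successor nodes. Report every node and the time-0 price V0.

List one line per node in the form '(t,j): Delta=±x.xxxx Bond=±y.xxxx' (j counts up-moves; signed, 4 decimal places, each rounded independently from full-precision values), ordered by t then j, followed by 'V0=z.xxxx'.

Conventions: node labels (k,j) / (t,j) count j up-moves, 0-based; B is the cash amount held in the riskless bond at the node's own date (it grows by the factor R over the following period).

(0,0): Delta=-0.0179 Bond=3.5056
(1,0): Delta=-0.1349 Bond=18.0066
(1,1): Delta=-0.0023 Bond=0.6058
(2,0): Delta=-1.0000 Bond=90.9917
(2,1): Delta=-0.0198 Bond=3.5078
(2,2): Delta=0.0000 Bond=0.0000
V0=0.4101

Since d<R<u, set p* = (R−d)/(u−d) = 0.7910; price each node as the discounted p*-expectation of its children.
Payoffs at expiry: V(3,0)=55.7033, V(3,1)=2.1065, V(3,2)=0.0000, V(3,3)=0.0000
Node (2,0) S=79.9952: V=(p*·2.1065+(1−p*)·55.7033)/1.21=10.9965; Δ=(2.1065−55.7033)/(107.9935−54.3967)=-1.0000; B=V−Δ·S=90.9917
Node (2,1) S=158.8140: V=(p*·0.0000+(1−p*)·2.1065)/1.21=0.3638; Δ=(0.0000−2.1065)/(214.3989−107.9935)=-0.0198; B=V−Δ·S=3.5078
Node (2,2) S=315.2925: V=(p*·0.0000+(1−p*)·0.0000)/1.21=0.0000; Δ=(0.0000−0.0000)/(425.6449−214.3989)=0.0000; B=V−Δ·S=0.0000
Node (1,0) S=117.6400: V=(p*·0.3638+(1−p*)·10.9965)/1.21=2.1368; Δ=(0.3638−10.9965)/(158.8140−79.9952)=-0.1349; B=V−Δ·S=18.0066
Node (1,1) S=233.5500: V=(p*·0.0000+(1−p*)·0.3638)/1.21=0.0628; Δ=(0.0000−0.3638)/(315.2925−158.8140)=-0.0023; B=V−Δ·S=0.6058
Node (0,0) S=173.0000: V=(p*·0.0628+(1−p*)·2.1368)/1.21=0.4101; Δ=(0.0628−2.1368)/(233.5500−117.6400)=-0.0179; B=V−Δ·S=3.5056
Verification: the root portfolio costs Δ(0,0)·S0 + B(0,0) = 0.4101, matching V0.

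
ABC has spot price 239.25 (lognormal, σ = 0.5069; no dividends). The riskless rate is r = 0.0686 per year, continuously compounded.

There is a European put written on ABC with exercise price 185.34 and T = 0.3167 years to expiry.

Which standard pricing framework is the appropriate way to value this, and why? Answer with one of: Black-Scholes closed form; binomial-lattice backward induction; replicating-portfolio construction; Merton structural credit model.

Key observation: the instrument is a plain European put (strike 185.34) on a lognormal asset; the exact continuous-time formula applies directly.

framework: Black-Scholes closed form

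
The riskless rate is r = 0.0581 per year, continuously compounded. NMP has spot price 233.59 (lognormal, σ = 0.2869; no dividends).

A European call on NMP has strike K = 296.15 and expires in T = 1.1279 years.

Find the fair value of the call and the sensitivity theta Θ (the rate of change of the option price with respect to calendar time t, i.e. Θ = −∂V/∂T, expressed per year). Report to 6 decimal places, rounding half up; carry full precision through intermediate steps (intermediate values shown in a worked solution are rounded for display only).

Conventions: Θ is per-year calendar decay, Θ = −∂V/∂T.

σ√T = 0.2869·√1.1279 = 0.304695
d₁ = (ln(S/K) + (r+σ²/2)T) / (σ√T) = (ln(233.59/296.15) + (0.0581+0.2869²/2)·1.1279) / 0.304695 = (-0.237299 + 0.111951) / 0.304695 = -0.411388
d₂ = d₁ − σ√T = -0.411388 − 0.304695 = -0.716083
e^{−rT} = 0.936570
N(d₁) = 0.340394,  N(d₂) = 0.236970
Call price V = S·N(d₁) − K·e^{−rT}·N(d₂) = 79.512640 − 65.727216 = 13.785423
φ(d₁) = (1/√(2π))·e^{−d₁²/2} = 0.366573
Θ = −S·φ(d₁)·σ/(2√T) − r·K·e^{−rT}·N(d₂) = −11.565903 − 3.818751 = -15.384654

price = 13.785423
Θ = -15.384654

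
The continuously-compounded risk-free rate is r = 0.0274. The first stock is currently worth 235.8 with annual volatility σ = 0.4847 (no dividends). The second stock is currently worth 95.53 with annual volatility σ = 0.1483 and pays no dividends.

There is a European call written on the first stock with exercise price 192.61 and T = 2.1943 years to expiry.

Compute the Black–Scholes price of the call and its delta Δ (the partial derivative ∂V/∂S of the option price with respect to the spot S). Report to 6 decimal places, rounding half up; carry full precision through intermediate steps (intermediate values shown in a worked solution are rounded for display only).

σ√T = 0.4847·√2.1943 = 0.717994
d₁ = (ln(S/K) + (r+σ²/2)T) / (σ√T) = (ln(235.8/192.61) + (0.0274+0.4847²/2)·2.1943) / 0.717994 = (0.202317 + 0.317882) / 0.717994 = 0.724516
d₂ = d₁ − σ√T = 0.724516 − 0.717994 = 0.006522
e^{−rT} = 0.941648
N(d₁) = 0.765625,  N(d₂) = 0.502602
Call price V = S·N(d₁) − K·e^{−rT}·N(d₂) = 180.534486 − 91.157279 = 89.377207
Δ = N(d₁) = 0.765625

price = 89.377207
Δ = 0.765625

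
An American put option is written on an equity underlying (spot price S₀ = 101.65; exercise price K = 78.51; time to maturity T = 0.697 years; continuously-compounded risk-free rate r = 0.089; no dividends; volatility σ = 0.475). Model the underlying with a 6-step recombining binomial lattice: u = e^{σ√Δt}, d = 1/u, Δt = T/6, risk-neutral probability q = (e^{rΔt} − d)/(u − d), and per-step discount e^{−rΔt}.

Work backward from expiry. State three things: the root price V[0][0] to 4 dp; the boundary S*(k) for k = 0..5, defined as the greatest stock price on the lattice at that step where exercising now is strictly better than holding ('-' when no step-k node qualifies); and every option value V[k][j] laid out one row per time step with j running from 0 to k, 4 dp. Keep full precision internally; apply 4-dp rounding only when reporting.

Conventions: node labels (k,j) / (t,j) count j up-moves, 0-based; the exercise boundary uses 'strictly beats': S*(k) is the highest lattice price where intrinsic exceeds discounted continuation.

params: Δt=0.11617 u=1.17574 d=0.85053 q=0.49157 e^(-rΔt)=0.98971
t_6 payoffs: 40.0290 25.3155 4.9762 0.0000 0.0000 0.0000 0.0000
t_5: node(5,0) S=45.2435 payoff=33.2665 vs cont=32.4590 → 33.2665 [stop]  node(5,1) S=62.5427 payoff=15.9673 vs cont=15.1598 → 15.9673 [stop]  node(5,2) S=86.4564 payoff=0.0000 vs cont=2.5040 → 2.5040 [wait]  node(5,3) S=119.5137 payoff=0.0000 vs cont=0.0000 → 0.0000 [wait]  node(5,4) S=165.2107 payoff=0.0000 vs cont=0.0000 → 0.0000 [wait]  node(5,5) S=228.3803 payoff=0.0000 vs cont=0.0000 → 0.0000 [wait]  ⇒ S*(5)=62.5427
t_4: node(4,0) S=53.1945 payoff=25.3155 vs cont=24.5080 → 25.3155 [stop]  node(4,1) S=73.5338 payoff=4.9762 vs cont=9.2530 → 9.2530 [wait]  node(4,2) S=101.6500 payoff=0.0000 vs cont=1.2600 → 1.2600 [wait]  node(4,3) S=140.5167 payoff=0.0000 vs cont=0.0000 → 0.0000 [wait]  node(4,4) S=194.2444 payoff=0.0000 vs cont=0.0000 → 0.0000 [wait]  ⇒ S*(4)=53.1945
t_3: node(3,0) S=62.5427 payoff=15.9673 vs cont=17.2405 → 17.2405 [wait]  node(3,1) S=86.4564 payoff=0.0000 vs cont=5.2691 → 5.2691 [wait]  node(3,2) S=119.5137 payoff=0.0000 vs cont=0.6340 → 0.6340 [wait]  node(3,3) S=165.2107 payoff=0.0000 vs cont=0.0000 → 0.0000 [wait]  ⇒ S*(3)=-
t_2: node(2,0) S=73.5338 payoff=4.9762 vs cont=11.2389 → 11.2389 [wait]  node(2,1) S=101.6500 payoff=0.0000 vs cont=2.9599 → 2.9599 [wait]  node(2,2) S=140.5167 payoff=0.0000 vs cont=0.3191 → 0.3191 [wait]  ⇒ S*(2)=-
t_1: node(1,0) S=86.4564 payoff=0.0000 vs cont=7.0955 → 7.0955 [wait]  node(1,1) S=119.5137 payoff=0.0000 vs cont=1.6446 → 1.6446 [wait]  ⇒ S*(1)=-
t_0: node(0,0) S=101.6500 payoff=0.0000 vs cont=4.3706 → 4.3706 [wait]  ⇒ S*(0)=-

price = 4.3706
boundary = - - - - 53.1945 62.5427
tree:
4.3706
7.0955 1.6446
11.2389 2.9599 0.3191
17.2405 5.2691 0.6340 0.0000
25.3155 9.2530 1.2600 0.0000 0.0000
33.2665 15.9673 2.5040 0.0000 0.0000 0.0000
40.0290 25.3155 4.9762 0.0000 0.0000 0.0000 0.0000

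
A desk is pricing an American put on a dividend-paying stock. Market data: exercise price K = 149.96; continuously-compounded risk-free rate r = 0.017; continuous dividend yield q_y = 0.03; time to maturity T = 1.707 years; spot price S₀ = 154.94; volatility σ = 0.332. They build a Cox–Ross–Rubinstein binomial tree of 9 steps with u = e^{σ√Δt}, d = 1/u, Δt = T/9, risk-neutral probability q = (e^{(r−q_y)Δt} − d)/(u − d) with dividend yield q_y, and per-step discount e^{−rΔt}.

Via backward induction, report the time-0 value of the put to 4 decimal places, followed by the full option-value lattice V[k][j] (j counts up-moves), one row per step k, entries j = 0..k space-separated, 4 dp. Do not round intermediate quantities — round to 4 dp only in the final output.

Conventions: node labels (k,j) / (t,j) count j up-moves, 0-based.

Δt=0.18967, u=1.15556, d=0.86538, q=0.45543, disc=e^(-rΔt)=0.99678
k=9 terminal: V=max(K-S,0) → 107.7886 93.6474 74.7642 49.5489 15.8783 0.0000 0.0000 0.0000 0.0000 0.0000
k=8: j=0 S=48.7317 intr=101.2283 cont=101.0220 V=101.2283[EX]; j=1 S=65.0728 intr=84.8872 cont=84.7736 V=84.8872[EX]; j=2 S=86.8936 intr=63.0664 cont=63.0767 V=63.0767[hold]; j=3 S=116.0314 intr=33.9286 cont=34.1042 V=34.1042[hold]; j=4 S=154.9400 intr=0.0000 cont=8.6190 V=8.6190[hold]; j=5 S=206.8957 intr=0.0000 cont=0.0000 V=0.0000[hold]; j=6 S=276.2736 intr=0.0000 cont=0.0000 V=0.0000[hold]; j=7 S=368.9159 intr=0.0000 cont=0.0000 V=0.0000[hold]; j=8 S=492.6237 intr=0.0000 cont=0.0000 V=0.0000[hold]
k=7: j=0 S=56.3126 intr=93.6474 cont=93.4841 V=93.6474[EX]; j=1 S=75.1958 intr=74.7642 cont=74.7127 V=74.7642[EX]; j=2 S=100.4111 intr=49.5489 cont=49.7212 V=49.7212[hold]; j=3 S=134.0817 intr=15.8783 cont=22.4251 V=22.4251[hold]; j=4 S=179.0431 intr=0.0000 cont=4.6785 V=4.6785[hold]; j=5 S=239.0812 intr=0.0000 cont=0.0000 V=0.0000[hold]; j=6 S=319.2518 intr=0.0000 cont=0.0000 V=0.0000[hold]; j=7 S=426.3059 intr=0.0000 cont=0.0000 V=0.0000[hold]
k=6: j=0 S=65.0728 intr=84.8872 cont=84.7736 V=84.8872[EX]; j=1 S=86.8936 intr=63.0664 cont=63.1549 V=63.1549[hold]; j=2 S=116.0314 intr=33.9286 cont=37.1697 V=37.1697[hold]; j=3 S=154.9400 intr=0.0000 cont=14.2966 V=14.2966[hold]; j=4 S=206.8957 intr=0.0000 cont=2.5396 V=2.5396[hold]; j=5 S=276.2736 intr=0.0000 cont=0.0000 V=0.0000[hold]; j=6 S=368.9159 intr=0.0000 cont=0.0000 V=0.0000[hold]
k=5: j=0 S=75.1958 intr=74.7642 cont=74.7482 V=74.7642[EX]; j=1 S=100.4111 intr=49.5489 cont=51.1553 V=51.1553[hold]; j=2 S=134.0817 intr=15.8783 cont=26.6665 V=26.6665[hold]; j=3 S=179.0431 intr=0.0000 cont=8.9133 V=8.9133[hold]; j=4 S=239.0812 intr=0.0000 cont=1.3785 V=1.3785[hold]; j=5 S=319.2518 intr=0.0000 cont=0.0000 V=0.0000[hold]
k=4: j=0 S=86.8936 intr=63.0664 cont=63.8059 V=63.8059[hold]; j=1 S=116.0314 intr=33.9286 cont=39.8736 V=39.8736[hold]; j=2 S=154.9400 intr=0.0000 cont=18.5214 V=18.5214[hold]; j=3 S=206.8957 intr=0.0000 cont=5.4641 V=5.4641[hold]; j=4 S=276.2736 intr=0.0000 cont=0.7483 V=0.7483[hold]
k=3: j=0 S=100.4111 intr=49.5489 cont=52.7361 V=52.7361[hold]; j=1 S=134.0817 intr=15.8783 cont=30.0521 V=30.0521[hold]; j=2 S=179.0431 intr=0.0000 cont=12.5342 V=12.5342[hold]; j=3 S=239.0812 intr=0.0000 cont=3.3057 V=3.3057[hold]
k=2: j=0 S=116.0314 intr=33.9286 cont=42.2686 V=42.2686[hold]; j=1 S=154.9400 intr=0.0000 cont=22.0029 V=22.0029[hold]; j=2 S=206.8957 intr=0.0000 cont=8.3045 V=8.3045[hold]
k=1: j=0 S=134.0817 intr=15.8783 cont=32.9327 V=32.9327[hold]; j=1 S=179.0431 intr=0.0000 cont=15.7135 V=15.7135[hold]
k=0: j=0 S=154.9400 intr=0.0000 cont=25.0098 V=25.0098[hold]

price = 25.0098
tree:
25.0098
32.9327 15.7135
42.2686 22.0029 8.3045
52.7361 30.0521 12.5342 3.3057
63.8059 39.8736 18.5214 5.4641 0.7483
74.7642 51.1553 26.6665 8.9133 1.3785 0.0000
84.8872 63.1549 37.1697 14.2966 2.5396 0.0000 0.0000
93.6474 74.7642 49.7212 22.4251 4.6785 0.0000 0.0000 0.0000
101.2283 84.8872 63.0767 34.1042 8.6190 0.0000 0.0000 0.0000 0.0000
107.7886 93.6474 74.7642 49.5489 15.8783 0.0000 0.0000 0.0000 0.0000 0.0000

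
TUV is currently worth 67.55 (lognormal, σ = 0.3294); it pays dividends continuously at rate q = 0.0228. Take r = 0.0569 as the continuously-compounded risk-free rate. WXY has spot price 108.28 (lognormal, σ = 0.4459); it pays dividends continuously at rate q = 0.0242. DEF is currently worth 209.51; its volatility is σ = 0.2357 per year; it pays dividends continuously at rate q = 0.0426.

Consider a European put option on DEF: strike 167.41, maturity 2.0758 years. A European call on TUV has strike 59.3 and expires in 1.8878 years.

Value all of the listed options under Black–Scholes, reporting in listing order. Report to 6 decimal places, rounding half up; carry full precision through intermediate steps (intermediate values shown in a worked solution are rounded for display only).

price(DEF put K=167.41) = 7.487100
price(TUV call K=59.3) = 17.222935

[DEF put K=167.41]
σ√T = 0.2357·√2.0758 = 0.339588
d₁ = (ln(S/K) + (r−q+σ²/2)T) / (σ√T) = (ln(209.51/167.41) + (0.0569−0.0426+0.2357²/2)·2.0758) / 0.339588 = (0.224326 + 0.087344) / 0.339588 = 0.917787
d₂ = d₁ − σ√T = 0.917787 − 0.339588 = 0.578199
e^{−rT} = 0.888596
e^{−qT} = 0.915368
N(−d₁) = 0.179365,  N(−d₂) = 0.281565
price = K·e^{−rT}·N(−d₂) − S·e^{−qT}·N(−d₁) = 41.885524 − 34.398423 = 7.487100
[TUV call K=59.3]
σ√T = 0.3294·√1.8878 = 0.452586
d₁ = (ln(S/K) + (r−q+σ²/2)T) / (σ√T) = (ln(67.55/59.3) + (0.0569−0.0228+0.3294²/2)·1.8878) / 0.452586 = (0.130259 + 0.166791) / 0.452586 = 0.656339
d₂ = d₁ − σ√T = 0.656339 − 0.452586 = 0.203752
e^{−rT} = 0.898152
e^{−qT} = 0.957871
N(d₁) = 0.744197,  N(d₂) = 0.580726
price = S·e^{−qT}·N(d₁) − K·e^{−rT}·N(d₂) = 48.152668 − 30.929733 = 17.222935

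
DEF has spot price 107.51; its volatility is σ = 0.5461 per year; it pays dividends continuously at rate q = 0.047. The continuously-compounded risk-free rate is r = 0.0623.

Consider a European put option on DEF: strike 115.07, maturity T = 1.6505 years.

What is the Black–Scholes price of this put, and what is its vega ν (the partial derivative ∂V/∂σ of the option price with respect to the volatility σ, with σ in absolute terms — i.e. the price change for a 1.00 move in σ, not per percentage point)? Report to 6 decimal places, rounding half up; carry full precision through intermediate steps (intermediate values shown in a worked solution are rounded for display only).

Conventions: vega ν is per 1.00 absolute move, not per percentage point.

σ√T = 0.5461·√1.6505 = 0.701584
d₁ = (ln(S/K) + (r−q+σ²/2)T) / (σ√T) = (ln(107.51/115.07) + (0.0623−0.047+0.5461²/2)·1.6505) / 0.701584 = (-0.067957 + 0.271363) / 0.701584 = 0.289924
d₂ = d₁ − σ√T = 0.289924 − 0.701584 = -0.411660
e^{−rT} = 0.902284
e^{−qT} = 0.925359
N(−d₁) = 0.385937,  N(−d₂) = 0.659706
Put price V = K·e^{−rT}·N(−d₂) − S·e^{−qT}·N(−d₁) = 68.494482 − 38.395092 = 30.099390
φ(d₁) = (1/√(2π))·e^{−d₁²/2} = 0.382523
ν = S·e^{−qT}·φ(d₁)·√T = 48.890494

price = 30.099390
ν = 48.890494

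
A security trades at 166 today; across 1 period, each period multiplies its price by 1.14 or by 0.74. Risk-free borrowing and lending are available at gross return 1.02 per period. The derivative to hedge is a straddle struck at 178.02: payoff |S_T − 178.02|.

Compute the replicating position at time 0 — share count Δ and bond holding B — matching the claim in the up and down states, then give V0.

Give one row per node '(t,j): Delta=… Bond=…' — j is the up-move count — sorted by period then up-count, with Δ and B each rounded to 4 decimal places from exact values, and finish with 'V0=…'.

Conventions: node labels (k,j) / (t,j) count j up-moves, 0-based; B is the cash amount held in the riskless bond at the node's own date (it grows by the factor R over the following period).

(0,0): Delta=-0.6620 Bond=133.8294
V0=23.9294

Arbitrage-free pricing uses the up-move probability p* = (R−d)/(u−d) = 0.7000, discounting each step at R = 1.02.
At maturity the claim pays: V(1,0)=55.1800, V(1,1)=11.2200
Node (0,0) S=166.0000: V=(p*·11.2200+(1−p*)·55.1800)/1.02=23.9294; Δ=(11.2200−55.1800)/(189.2400−122.8400)=-0.6620; B=V−Δ·S=133.8294
Sanity check at the root: Δ(0,0)·S0 + B(0,0) reproduces V0 = 23.9294.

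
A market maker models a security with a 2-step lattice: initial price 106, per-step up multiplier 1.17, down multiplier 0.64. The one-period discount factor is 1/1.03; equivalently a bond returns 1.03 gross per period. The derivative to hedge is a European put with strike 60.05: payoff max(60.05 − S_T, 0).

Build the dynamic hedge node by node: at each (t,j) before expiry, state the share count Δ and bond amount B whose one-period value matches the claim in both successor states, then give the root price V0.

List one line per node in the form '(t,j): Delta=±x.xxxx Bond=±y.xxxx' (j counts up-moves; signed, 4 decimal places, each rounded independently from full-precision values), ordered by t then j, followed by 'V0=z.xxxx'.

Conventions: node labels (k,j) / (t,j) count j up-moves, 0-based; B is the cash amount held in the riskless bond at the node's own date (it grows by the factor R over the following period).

(0,0): Delta=-0.0759 Bond=9.1420
(1,0): Delta=-0.4626 Bond=35.6474
(1,1): Delta=0.0000 Bond=0.0000
V0=1.0939

Arbitrage-free pricing uses the up-move probability p* = (R−d)/(u−d) = 0.7358, discounting each step at R = 1.03.
Payoffs at expiry: V(2,0)=16.6324, V(2,1)=0.0000, V(2,2)=0.0000
Node (1,0) S=67.8400: V=(p*·0.0000+(1−p*)·16.6324)/1.03=4.2655; Δ=(0.0000−16.6324)/(79.3728−43.4176)=-0.4626; B=V−Δ·S=35.6474
Node (1,1) S=124.0200: V=(p*·0.0000+(1−p*)·0.0000)/1.03=0.0000; Δ=(0.0000−0.0000)/(145.1034−79.3728)=0.0000; B=V−Δ·S=0.0000
Node (0,0) S=106.0000: V=(p*·0.0000+(1−p*)·4.2655)/1.03=1.0939; Δ=(0.0000−4.2655)/(124.0200−67.8400)=-0.0759; B=V−Δ·S=9.1420
Sanity check at the root: Δ(0,0)·S0 + B(0,0) reproduces V0 = 1.0939.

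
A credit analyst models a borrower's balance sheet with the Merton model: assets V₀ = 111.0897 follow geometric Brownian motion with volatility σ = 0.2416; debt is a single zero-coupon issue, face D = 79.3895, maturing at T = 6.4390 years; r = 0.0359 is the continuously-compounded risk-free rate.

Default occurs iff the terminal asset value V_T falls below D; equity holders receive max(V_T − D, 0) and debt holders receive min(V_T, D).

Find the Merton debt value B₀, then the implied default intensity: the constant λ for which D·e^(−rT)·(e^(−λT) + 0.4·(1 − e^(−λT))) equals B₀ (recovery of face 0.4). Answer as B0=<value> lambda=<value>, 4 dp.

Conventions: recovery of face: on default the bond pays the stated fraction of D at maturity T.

B0=58.2265 lambda=0.0210

Work the structural quantities from V₀ = 111.0897 against face 79.3895:
d₁ = [ln(V₀/D) + (r + σ²/2)T] / (σ√T)
   = [ln(111.0897/79.3895) + (0.0359 + 0.5·0.2416²)·6.4390] / (0.2416·√6.4390)
   = [0.335972 + 0.419084] / 0.613064 = 1.231609
d₂ = d₁ − σ√T = 1.231609 − 0.613064 = 0.618545
N(d₁) = 0.890952,  N(d₂) = 0.731892,  e^(−rT) = 0.793612
E₀ = V₀·N(d₁) − D·e^(−rT)·N(d₂)
   = 111.0897·0.890952 − 79.3895·0.793612·0.731892 = 52.863167
B₀ = V₀ − E₀ = 111.0897 − 52.863167 = 58.226533
e^(−λT) = (B₀·e^(rT)/D − 0.4)/(1 − 0.4) = (58.2265·1.260061/79.3895 − 0.4)/0.6 = 0.87360712
λ = −ln(0.87360712)/6.4390 = 0.020985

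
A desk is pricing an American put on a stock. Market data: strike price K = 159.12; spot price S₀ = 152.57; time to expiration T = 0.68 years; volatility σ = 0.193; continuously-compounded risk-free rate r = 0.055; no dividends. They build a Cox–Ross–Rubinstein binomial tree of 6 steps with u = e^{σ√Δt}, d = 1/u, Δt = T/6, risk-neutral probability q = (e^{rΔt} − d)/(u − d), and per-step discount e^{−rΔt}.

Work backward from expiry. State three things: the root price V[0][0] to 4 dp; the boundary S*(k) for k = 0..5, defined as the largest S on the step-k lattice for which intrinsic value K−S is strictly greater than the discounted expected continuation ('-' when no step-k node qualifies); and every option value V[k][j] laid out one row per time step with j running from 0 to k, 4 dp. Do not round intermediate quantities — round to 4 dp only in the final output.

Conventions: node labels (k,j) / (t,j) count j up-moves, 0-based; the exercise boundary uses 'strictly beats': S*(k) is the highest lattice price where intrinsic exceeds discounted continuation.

price = 11.2663
boundary = - - 133.9781 125.5499 133.9781 142.9722
tree:
11.2663
17.1543 6.2159
25.1419 10.3250 2.6720
33.5701 16.5192 4.9939 0.6596
41.4682 25.1419 9.1233 1.4178 0.0000
48.8694 33.5701 16.1478 3.0474 0.0000 0.0000
55.8050 41.4682 25.1419 6.5500 0.0000 0.0000 0.0000

Δt=0.11333, u=1.06713, d=0.93709, q=0.53185, disc=e^(-rΔt)=0.99379
k=6 terminal: V=max(K-S,0) → 55.8050 41.4682 25.1419 6.5500 0.0000 0.0000 0.0000
k=5: j=0 S=110.2506 intr=48.8694 cont=47.8806 V=48.8694[EX]; j=1 S=125.5499 intr=33.5701 cont=32.5814 V=33.5701[EX]; j=2 S=142.9722 intr=16.1478 cont=15.1591 V=16.1478[EX]; j=3 S=162.8121 intr=0.0000 cont=3.0474 V=3.0474[hold]; j=4 S=185.4052 intr=0.0000 cont=0.0000 V=0.0000[hold]; j=5 S=211.1336 intr=0.0000 cont=0.0000 V=0.0000[hold]  S*(5)=142.9722
k=4: j=0 S=117.6518 intr=41.4682 cont=40.4794 V=41.4682[EX]; j=1 S=133.9781 intr=25.1419 cont=24.1531 V=25.1419[EX]; j=2 S=152.5700 intr=6.5500 cont=9.1233 V=9.1233[hold]; j=3 S=173.7418 intr=0.0000 cont=1.4178 V=1.4178[hold]; j=4 S=197.8516 intr=0.0000 cont=0.0000 V=0.0000[hold]  S*(4)=133.9781
k=3: j=0 S=125.5499 intr=33.5701 cont=32.5814 V=33.5701[EX]; j=1 S=142.9722 intr=16.1478 cont=16.5192 V=16.5192[hold]; j=2 S=162.8121 intr=0.0000 cont=4.9939 V=4.9939[hold]; j=3 S=185.4052 intr=0.0000 cont=0.6596 V=0.6596[hold]  S*(3)=125.5499
k=2: j=0 S=133.9781 intr=25.1419 cont=24.3494 V=25.1419[EX]; j=1 S=152.5700 intr=6.5500 cont=10.3250 V=10.3250[hold]; j=2 S=173.7418 intr=0.0000 cont=2.6720 V=2.6720[hold]  S*(2)=133.9781
k=1: j=0 S=142.9722 intr=16.1478 cont=17.1543 V=17.1543[hold]; j=1 S=162.8121 intr=0.0000 cont=6.2159 V=6.2159[hold]  S*(1)=-
k=0: j=0 S=152.5700 intr=6.5500 cont=11.2663 V=11.2663[hold]  S*(0)=-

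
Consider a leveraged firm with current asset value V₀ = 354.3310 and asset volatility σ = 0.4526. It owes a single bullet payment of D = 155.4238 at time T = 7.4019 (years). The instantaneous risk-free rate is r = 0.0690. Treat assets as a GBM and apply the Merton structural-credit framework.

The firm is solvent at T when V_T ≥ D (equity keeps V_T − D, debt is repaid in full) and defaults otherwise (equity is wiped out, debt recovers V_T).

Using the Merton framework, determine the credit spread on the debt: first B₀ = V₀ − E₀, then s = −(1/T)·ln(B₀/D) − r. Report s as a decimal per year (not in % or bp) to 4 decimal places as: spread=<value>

spread=0.0220

With assets at 354.3310 and a single debt payment of 155.4238 at 7.4019 years:
d₁ = [ln(V₀/D) + (r + σ²/2)T] / (σ√T)
   = [ln(354.3310/155.4238) + (0.0690 + 0.5·0.4526²)·7.4019] / (0.4526·√7.4019)
   = [0.824076 + 1.268859] / 1.231363 = 1.699689
d₂ = d₁ − σ√T = 1.699689 − 1.231363 = 0.468326
N(d₁) = 0.955405,  N(d₂) = 0.680224,  e^(−rT) = 0.600057
E₀ = V₀·N(d₁) − D·e^(−rT)·N(d₂)
   = 354.3310·0.955405 − 155.4238·0.600057·0.680224 = 275.089894
B₀ = V₀ − E₀ = 354.3310 − 275.089894 = 79.241106
spread = −(1/T)·ln(B₀/D) − r = −(1/7.4019)·ln(79.241106/155.4238) − 0.0690 = 0.02201182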